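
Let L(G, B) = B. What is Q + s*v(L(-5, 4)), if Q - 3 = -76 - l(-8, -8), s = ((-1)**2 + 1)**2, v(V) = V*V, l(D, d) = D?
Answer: -1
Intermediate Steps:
v(V) = V**2
s = 4 (s = (1 + 1)**2 = 2**2 = 4)
Q = -65 (Q = 3 + (-76 - 1*(-8)) = 3 + (-76 + 8) = 3 - 68 = -65)
Q + s*v(L(-5, 4)) = -65 + 4*4**2 = -65 + 4*16 = -65 + 64 = -1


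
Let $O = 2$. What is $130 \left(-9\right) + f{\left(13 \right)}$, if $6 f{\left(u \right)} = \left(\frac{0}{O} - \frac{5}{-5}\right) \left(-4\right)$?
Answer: $- \frac{3512}{3} \approx -1170.7$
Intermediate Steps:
$f{\left(u \right)} = - \frac{2}{3}$ ($f{\left(u \right)} = \frac{\left(\frac{0}{2} - \frac{5}{-5}\right) \left(-4\right)}{6} = \frac{\left(0 \cdot \frac{1}{2} - -1\right) \left(-4\right)}{6} = \frac{\left(0 + 1\right) \left(-4\right)}{6} = \frac{1 \left(-4\right)}{6} = \frac{1}{6} \left(-4\right) = - \frac{2}{3}$)
$130 \left(-9\right) + f{\left(13 \right)} = 130 \left(-9\right) - \frac{2}{3} = -1170 - \frac{2}{3} = - \frac{3512}{3}$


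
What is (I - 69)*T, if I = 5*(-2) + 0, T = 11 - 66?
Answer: 4345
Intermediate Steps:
T = -55
I = -10 (I = -10 + 0 = -10)
(I - 69)*T = (-10 - 69)*(-55) = -79*(-55) = 4345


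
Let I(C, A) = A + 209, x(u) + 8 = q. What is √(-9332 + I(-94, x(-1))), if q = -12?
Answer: I*√9143 ≈ 95.619*I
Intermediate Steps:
x(u) = -20 (x(u) = -8 - 12 = -20)
I(C, A) = 209 + A
√(-9332 + I(-94, x(-1))) = √(-9332 + (209 - 20)) = √(-9332 + 189) = √(-9143) = I*√9143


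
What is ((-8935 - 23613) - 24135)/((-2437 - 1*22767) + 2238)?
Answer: 56683/22966 ≈ 2.4681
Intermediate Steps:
((-8935 - 23613) - 24135)/((-2437 - 1*22767) + 2238) = (-32548 - 24135)/((-2437 - 22767) + 2238) = -56683/(-25204 + 2238) = -56683/(-22966) = -56683*(-1/22966) = 56683/22966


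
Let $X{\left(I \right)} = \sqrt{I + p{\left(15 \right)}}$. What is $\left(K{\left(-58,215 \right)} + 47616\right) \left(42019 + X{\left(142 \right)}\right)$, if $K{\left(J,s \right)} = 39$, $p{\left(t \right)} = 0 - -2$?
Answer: $2002987305$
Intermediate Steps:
$p{\left(t \right)} = 2$ ($p{\left(t \right)} = 0 + 2 = 2$)
$X{\left(I \right)} = \sqrt{2 + I}$ ($X{\left(I \right)} = \sqrt{I + 2} = \sqrt{2 + I}$)
$\left(K{\left(-58,215 \right)} + 47616\right) \left(42019 + X{\left(142 \right)}\right) = \left(39 + 47616\right) \left(42019 + \sqrt{2 + 142}\right) = 47655 \left(42019 + \sqrt{144}\right) = 47655 \left(42019 + 12\right) = 47655 \cdot 42031 = 2002987305$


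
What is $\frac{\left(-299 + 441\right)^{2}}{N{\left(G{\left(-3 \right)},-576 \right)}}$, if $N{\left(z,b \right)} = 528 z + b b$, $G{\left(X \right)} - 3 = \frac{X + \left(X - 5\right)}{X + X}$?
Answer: $\frac{5041}{83582} \approx 0.060312$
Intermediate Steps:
$G{\left(X \right)} = 3 + \frac{-5 + 2 X}{2 X}$ ($G{\left(X \right)} = 3 + \frac{X + \left(X - 5\right)}{X + X} = 3 + \frac{X + \left(X - 5\right)}{2 X} = 3 + \left(X + \left(-5 + X\right)\right) \frac{1}{2 X} = 3 + \left(-5 + 2 X\right) \frac{1}{2 X} = 3 + \frac{-5 + 2 X}{2 X}$)
$N{\left(z,b \right)} = b^{2} + 528 z$ ($N{\left(z,b \right)} = 528 z + b^{2} = b^{2} + 528 z$)
$\frac{\left(-299 + 441\right)^{2}}{N{\left(G{\left(-3 \right)},-576 \right)}} = \frac{\left(-299 + 441\right)^{2}}{\left(-576\right)^{2} + 528 \left(4 - \frac{5}{2 \left(-3\right)}\right)} = \frac{142^{2}}{331776 + 528 \left(4 - - \frac{5}{6}\right)} = \frac{20164}{331776 + 528 \left(4 + \frac{5}{6}\right)} = \frac{20164}{331776 + 528 \cdot \frac{29}{6}} = \frac{20164}{331776 + 2552} = \frac{20164}{334328} = 20164 \cdot \frac{1}{334328} = \frac{5041}{83582}$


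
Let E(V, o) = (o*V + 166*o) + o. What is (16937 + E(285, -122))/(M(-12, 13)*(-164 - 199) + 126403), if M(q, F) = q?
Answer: -38207/130759 ≈ -0.29219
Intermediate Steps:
E(V, o) = 167*o + V*o (E(V, o) = (V*o + 166*o) + o = (166*o + V*o) + o = 167*o + V*o)
(16937 + E(285, -122))/(M(-12, 13)*(-164 - 199) + 126403) = (16937 - 122*(167 + 285))/(-12*(-164 - 199) + 126403) = (16937 - 122*452)/(-12*(-363) + 126403) = (16937 - 55144)/(4356 + 126403) = -38207/130759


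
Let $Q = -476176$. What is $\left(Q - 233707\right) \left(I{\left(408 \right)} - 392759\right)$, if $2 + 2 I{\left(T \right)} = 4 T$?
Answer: $278234382552$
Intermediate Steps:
$I{\left(T \right)} = -1 + 2 T$ ($I{\left(T \right)} = -1 + \frac{4 T}{2} = -1 + 2 T$)
$\left(Q - 233707\right) \left(I{\left(408 \right)} - 392759\right) = \left(-476176 - 233707\right) \left(\left(-1 + 2 \cdot 408\right) - 392759\right) = - 709883 \left(\left(-1 + 816\right) - 392759\right) = - 709883 \left(815 - 392759\right) = \left(-709883\right) \left(-391944\right) = 278234382552$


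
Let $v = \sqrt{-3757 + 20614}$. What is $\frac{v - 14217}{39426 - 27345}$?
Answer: $- \frac{4739}{4027} + \frac{\sqrt{1873}}{4027} \approx -1.1661$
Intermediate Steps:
$v = 3 \sqrt{1873}$ ($v = \sqrt{16857} = 3 \sqrt{1873} \approx 129.83$)
$\frac{v - 14217}{39426 - 27345} = \frac{3 \sqrt{1873} - 14217}{39426 - 27345} = \frac{-14217 + 3 \sqrt{1873}}{12081} = \left(-14217 + 3 \sqrt{1873}\right) \frac{1}{12081} = - \frac{4739}{4027} + \frac{\sqrt{1873}}{4027}$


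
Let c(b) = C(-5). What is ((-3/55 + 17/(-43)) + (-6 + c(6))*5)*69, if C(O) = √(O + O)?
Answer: -4968966/2365 + 345*I*√10 ≈ -2101.0 + 1091.0*I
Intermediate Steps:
C(O) = √2*√O (C(O) = √(2*O) = √2*√O)
c(b) = I*√10 (c(b) = √2*√(-5) = √2*(I*√5) = I*√10)
((-3/55 + 17/(-43)) + (-6 + c(6))*5)*69 = ((-3/55 + 17/(-43)) + (-6 + I*√10)*5)*69 = ((-3*1/55 + 17*(-1/43)) + (-30 + 5*I*√10))*69 = ((-3/55 - 17/43) + (-30 + 5*I*√10))*69 = (-1064/2365 + (-30 + 5*I*√10))*69 = (-72014/2365 + 5*I*√10)*69 = -4968966/2365 + 345*I*√10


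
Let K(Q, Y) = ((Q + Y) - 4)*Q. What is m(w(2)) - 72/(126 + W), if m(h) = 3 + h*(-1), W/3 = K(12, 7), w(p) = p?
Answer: 33/37 ≈ 0.89189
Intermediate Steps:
K(Q, Y) = Q*(-4 + Q + Y) (K(Q, Y) = (-4 + Q + Y)*Q = Q*(-4 + Q + Y))
W = 540 (W = 3*(12*(-4 + 12 + 7)) = 3*(12*15) = 3*180 = 540)
m(h) = 3 - h
m(w(2)) - 72/(126 + W) = (3 - 1*2) - 72/(126 + 540) = (3 - 2) - 72/666 = 1 + (1/666)*(-72) = 1 - 4/37 = 33/37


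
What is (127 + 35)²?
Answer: 26244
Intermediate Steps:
(127 + 35)² = 162² = 26244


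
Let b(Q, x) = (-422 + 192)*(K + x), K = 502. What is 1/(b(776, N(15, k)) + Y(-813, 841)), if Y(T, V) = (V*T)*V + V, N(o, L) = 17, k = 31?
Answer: -1/575137982 ≈ -1.7387e-9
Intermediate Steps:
Y(T, V) = V + T*V² (Y(T, V) = (T*V)*V + V = T*V² + V = V + T*V²)
b(Q, x) = -115460 - 230*x (b(Q, x) = (-422 + 192)*(502 + x) = -230*(502 + x) = -115460 - 230*x)
1/(b(776, N(15, k)) + Y(-813, 841)) = 1/((-115460 - 230*17) + 841*(1 - 813*841)) = 1/((-115460 - 3910) + 841*(1 - 683733)) = 1/(-119370 + 841*(-683732)) = 1/(-119370 - 575018612) = 1/(-575137982) = -1/575137982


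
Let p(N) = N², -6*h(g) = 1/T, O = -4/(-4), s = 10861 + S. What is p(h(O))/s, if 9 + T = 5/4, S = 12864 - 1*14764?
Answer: 4/77503689 ≈ 5.1610e-8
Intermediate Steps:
S = -1900 (S = 12864 - 14764 = -1900)
s = 8961 (s = 10861 - 1900 = 8961)
O = 1 (O = -4*(-¼) = 1)
T = -31/4 (T = -9 + 5/4 = -31/4 ≈ -7.7500)
h(g) = 2/93 (h(g) = -1/(6*(-31/4)) = -⅙*(-4/31) = 2/93)
p(h(O))/s = (2/93)²/8961 = (4/8649)*(1/8961) = 4/77503689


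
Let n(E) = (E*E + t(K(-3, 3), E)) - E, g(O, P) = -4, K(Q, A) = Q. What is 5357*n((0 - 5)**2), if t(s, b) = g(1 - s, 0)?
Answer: 3192772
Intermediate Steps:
t(s, b) = -4
n(E) = -4 + E**2 - E (n(E) = (E*E - 4) - E = (E**2 - 4) - E = (-4 + E**2) - E = -4 + E**2 - E)
5357*n((0 - 5)**2) = 5357*(-4 + ((0 - 5)**2)**2 - (0 - 5)**2) = 5357*(-4 + ((-5)**2)**2 - 1*(-5)**2) = 5357*(-4 + 25**2 - 1*25) = 5357*(-4 + 625 - 25) = 5357*596 = 3192772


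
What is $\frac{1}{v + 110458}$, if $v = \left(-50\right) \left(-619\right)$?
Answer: $\frac{1}{141408} \approx 7.0717 \cdot 10^{-6}$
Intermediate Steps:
$v = 30950$
$\frac{1}{v + 110458} = \frac{1}{30950 + 110458} = \frac{1}{141408}$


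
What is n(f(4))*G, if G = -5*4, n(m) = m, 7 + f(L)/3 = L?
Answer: 180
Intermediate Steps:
f(L) = -21 + 3*L
G = -20
n(f(4))*G = (-21 + 3*4)*(-20) = (-21 + 12)*(-20) = -9*(-20) = 180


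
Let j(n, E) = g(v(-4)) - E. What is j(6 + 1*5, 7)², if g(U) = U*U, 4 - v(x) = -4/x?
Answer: 4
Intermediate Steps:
v(x) = 4 + 4/x (v(x) = 4 - (-4)/x = 4 + 4/x)
g(U) = U²
j(n, E) = 9 - E (j(n, E) = (4 + 4/(-4))² - E = (4 + 4*(-¼))² - E = (4 - 1)² - E = 3² - E = 9 - E)
j(6 + 1*5, 7)² = (9 - 1*7)² = (9 - 7)² = 2² = 4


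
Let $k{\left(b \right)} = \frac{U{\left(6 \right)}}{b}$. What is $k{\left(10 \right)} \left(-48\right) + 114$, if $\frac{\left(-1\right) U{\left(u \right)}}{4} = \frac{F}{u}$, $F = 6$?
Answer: $\frac{666}{5} \approx 133.2$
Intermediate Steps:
$U{\left(u \right)} = - \frac{24}{u}$ ($U{\left(u \right)} = - 4 \frac{6}{u} = - \frac{24}{u}$)
$k{\left(b \right)} = - \frac{4}{b}$ ($k{\left(b \right)} = \frac{\left(-24\right) \frac{1}{6}}{b} = - \frac{4}{b}$)
$k{\left(10 \right)} \left(-48\right) + 114 = - \frac{4}{10} \left(-48\right) + 114 = \left(-4\right) \frac{1}{10} \left(-48\right) + 114 = \left(- \frac{2}{5}\right) \left(-48\right) + 114 = \frac{96}{5} + 114 = \frac{666}{5}$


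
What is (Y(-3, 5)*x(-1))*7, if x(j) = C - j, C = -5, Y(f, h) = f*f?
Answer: -252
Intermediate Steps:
Y(f, h) = f²
x(j) = -5 - j
(Y(-3, 5)*x(-1))*7 = ((-3)²*(-5 - 1*(-1)))*7 = (9*(-5 + 1))*7 = (9*(-4))*7 = -36*7 = -252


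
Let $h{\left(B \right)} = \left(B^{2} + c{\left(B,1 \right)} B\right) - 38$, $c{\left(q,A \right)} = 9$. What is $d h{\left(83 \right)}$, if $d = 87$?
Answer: $661026$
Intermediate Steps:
$h{\left(B \right)} = -38 + B^{2} + 9 B$ ($h{\left(B \right)} = \left(B^{2} + 9 B\right) - 38 = -38 + B^{2} + 9 B$)
$d h{\left(83 \right)} = 87 \left(-38 + 83^{2} + 9 \cdot 83\right) = 87 \left(-38 + 6889 + 747\right) = 87 \cdot 7598 = 661026$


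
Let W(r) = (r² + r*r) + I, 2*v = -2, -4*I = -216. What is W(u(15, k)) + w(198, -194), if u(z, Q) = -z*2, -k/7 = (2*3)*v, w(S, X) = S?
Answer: 2052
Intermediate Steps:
I = 54 (I = -¼*(-216) = 54)
v = -1 (v = (½)*(-2) = -1)
k = 42 (k = -7*2*3*(-1) = -42*(-1) = -7*(-6) = 42)
u(z, Q) = -2*z
W(r) = 54 + 2*r² (W(r) = (r² + r*r) + 54 = (r² + r²) + 54 = 2*r² + 54 = 54 + 2*r²)
W(u(15, k)) + w(198, -194) = (54 + 2*(-2*15)²) + 198 = (54 + 2*(-30)²) + 198 = (54 + 2*900) + 198 = (54 + 1800) + 198 = 1854 + 198 = 2052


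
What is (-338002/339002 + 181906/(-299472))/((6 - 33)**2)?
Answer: -40722158189/18502312865544 ≈ -0.0022009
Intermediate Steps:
(-338002/339002 + 181906/(-299472))/((6 - 33)**2) = (-338002*1/339002 + 181906*(-1/299472))/((-27)**2) = (-169001/169501 - 90953/149736)/729 = -40722158189/25380401736*1/729 = -40722158189/18502312865544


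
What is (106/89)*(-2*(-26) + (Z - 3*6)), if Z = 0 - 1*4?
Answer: 3180/89 ≈ 35.730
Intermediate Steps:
Z = -4 (Z = 0 - 4 = -4)
(106/89)*(-2*(-26) + (Z - 3*6)) = (106/89)*(-2*(-26) + (-4 - 3*6)) = (106*(1/89))*(52 + (-4 - 18)) = 106*(52 - 22)/89 = (106/89)*30 = 3180/89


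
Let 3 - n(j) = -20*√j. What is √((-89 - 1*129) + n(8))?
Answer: √(-215 + 40*√2) ≈ 12.587*I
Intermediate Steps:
n(j) = 3 + 20*√j (n(j) = 3 - (-20)*√j = 3 + 20*√j)
√((-89 - 1*129) + n(8)) = √((-89 - 1*129) + (3 + 20*√8)) = √((-89 - 129) + (3 + 20*(2*√2))) = √(-218 + (3 + 40*√2)) = √(-215 + 40*√2)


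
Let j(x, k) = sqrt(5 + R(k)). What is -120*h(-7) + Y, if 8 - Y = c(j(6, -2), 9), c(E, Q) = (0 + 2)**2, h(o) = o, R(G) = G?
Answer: 844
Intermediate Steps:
j(x, k) = sqrt(5 + k)
c(E, Q) = 4 (c(E, Q) = 2**2 = 4)
Y = 4 (Y = 8 - 1*4 = 8 - 4 = 4)
-120*h(-7) + Y = -120*(-7) + 4 = 840 + 4 = 844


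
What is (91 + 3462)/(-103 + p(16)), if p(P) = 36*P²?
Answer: 3553/9113 ≈ 0.38988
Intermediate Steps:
(91 + 3462)/(-103 + p(16)) = (91 + 3462)/(-103 + 36*16²) = 3553/(-103 + 36*256) = 3553/(-103 + 9216) = 3553/9113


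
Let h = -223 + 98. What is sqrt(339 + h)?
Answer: sqrt(214) ≈ 14.629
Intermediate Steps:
h = -125
sqrt(339 + h) = sqrt(339 - 125) = sqrt(214)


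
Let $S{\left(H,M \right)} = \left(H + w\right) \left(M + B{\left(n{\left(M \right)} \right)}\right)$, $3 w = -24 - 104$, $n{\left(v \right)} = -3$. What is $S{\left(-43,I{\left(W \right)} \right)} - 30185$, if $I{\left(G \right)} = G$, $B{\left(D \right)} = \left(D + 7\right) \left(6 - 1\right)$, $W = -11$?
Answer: $-30956$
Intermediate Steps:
$B{\left(D \right)} = 35 + 5 D$ ($B{\left(D \right)} = \left(7 + D\right) 5 = 35 + 5 D$)
$w = - \frac{128}{3}$ ($w = \frac{-24 - 104}{3} = \frac{1}{3} \left(-128\right) = - \frac{128}{3} \approx -42.667$)
$S{\left(H,M \right)} = \left(20 + M\right) \left(- \frac{128}{3} + H\right)$ ($S{\left(H,M \right)} = \left(H - \frac{128}{3}\right) \left(M + \left(35 + 5 \left(-3\right)\right)\right) = \left(- \frac{128}{3} + H\right) \left(M + \left(35 - 15\right)\right) = \left(- \frac{128}{3} + H\right) \left(M + 20\right) = \left(- \frac{128}{3} + H\right) \left(20 + M\right) = \left(20 + M\right) \left(- \frac{128}{3} + H\right)$)
$S{\left(-43,I{\left(W \right)} \right)} - 30185 = \left(- \frac{2560}{3} + 20 \left(-43\right) - - \frac{1408}{3} - -473\right) - 30185 = \left(- \frac{2560}{3} - 860 + \frac{1408}{3} + 473\right) - 30185 = -771 - 30185 = -30956$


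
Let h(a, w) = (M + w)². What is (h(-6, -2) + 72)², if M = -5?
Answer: 14641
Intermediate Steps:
h(a, w) = (-5 + w)²
(h(-6, -2) + 72)² = ((-5 - 2)² + 72)² = ((-7)² + 72)² = (49 + 72)² = 121² = 14641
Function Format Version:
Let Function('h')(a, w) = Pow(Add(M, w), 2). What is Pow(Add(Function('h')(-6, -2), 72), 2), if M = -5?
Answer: 14641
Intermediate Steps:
Function('h')(a, w) = Pow(Add(-5, w), 2)
Pow(Add(Function('h')(-6, -2), 72), 2) = Pow(Add(Pow(Add(-5, -2), 2), 72), 2) = Pow(Add(Pow(-7, 2), 72), 2) = Pow(Add(49, 72), 2) = Pow(121, 2) = 14641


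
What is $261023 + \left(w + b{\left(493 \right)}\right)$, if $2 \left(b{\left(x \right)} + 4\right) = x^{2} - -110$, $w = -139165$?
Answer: $\frac{486867}{2} \approx 2.4343 \cdot 10^{5}$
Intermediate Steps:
$b{\left(x \right)} = 51 + \frac{x^{2}}{2}$ ($b{\left(x \right)} = -4 + \frac{x^{2} - -110}{2} = -4 + \frac{x^{2} + 110}{2} = -4 + \frac{110 + x^{2}}{2} = -4 + \left(55 + \frac{x^{2}}{2}\right) = 51 + \frac{x^{2}}{2}$)
$261023 + \left(w + b{\left(493 \right)}\right) = 261023 - \left(139114 - \frac{243049}{2}\right) = 261023 + \left(-139165 + \left(51 + \frac{1}{2} \cdot 243049\right)\right) = 261023 + \left(-139165 + \left(51 + \frac{243049}{2}\right)\right) = 261023 + \left(-139165 + \frac{243151}{2}\right) = 261023 - \frac{35179}{2} = \frac{486867}{2}$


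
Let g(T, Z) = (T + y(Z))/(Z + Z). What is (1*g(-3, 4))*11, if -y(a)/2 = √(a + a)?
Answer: -33/8 - 11*√2/2 ≈ -11.903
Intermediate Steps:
y(a) = -2*√2*√a (y(a) = -2*√(a + a) = -2*√2*√a)
g(T, Z) = (T - 2*√2*√Z)/(2*Z) (g(T, Z) = (T - 2*√2*√Z)/(Z + Z) = (T - 2*√2*√Z)/((2*Z)) = (T - 2*√2*√Z)*(1/(2*Z)) = (T - 2*√2*√Z)/(2*Z))
(1*g(-3, 4))*11 = (1*(((½)*(-3) - √2*√4)/4))*11 = (1*((-3/2 - 1*√2*2)/4))*11 = (1*((-3/2 - 2*√2)/4))*11 = (1*(-3/8 - √2/2))*11 = (-3/8 - √2/2)*11 = -33/8 - 11*√2/2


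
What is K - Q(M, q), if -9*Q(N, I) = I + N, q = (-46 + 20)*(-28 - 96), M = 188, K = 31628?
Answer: 288064/9 ≈ 32007.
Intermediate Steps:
q = 3224 (q = -26*(-124) = 3224)
Q(N, I) = -I/9 - N/9 (Q(N, I) = -(I + N)/9 = -I/9 - N/9)
K - Q(M, q) = 31628 - (-1/9*3224 - 1/9*188) = 31628 - (-3224/9 - 188/9) = 31628 - 1*(-3412/9) = 31628 + 3412/9 = 288064/9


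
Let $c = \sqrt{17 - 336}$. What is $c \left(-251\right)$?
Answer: $- 251 i \sqrt{319} \approx - 4483.0 i$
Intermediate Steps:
$c = i \sqrt{319}$ ($c = \sqrt{-319} = i \sqrt{319} \approx 17.861 i$)
$c \left(-251\right) = i \sqrt{319} \left(-251\right) = - 251 i \sqrt{319}$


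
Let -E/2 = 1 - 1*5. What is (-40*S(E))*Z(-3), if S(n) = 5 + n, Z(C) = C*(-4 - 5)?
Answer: -14040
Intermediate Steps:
Z(C) = -9*C (Z(C) = C*(-9) = -9*C)
E = 8 (E = -2*(1 - 1*5) = -2*(1 - 5) = -2*(-4) = 8)
(-40*S(E))*Z(-3) = (-40*(5 + 8))*(-9*(-3)) = -40*13*27 = -520*27 = -14040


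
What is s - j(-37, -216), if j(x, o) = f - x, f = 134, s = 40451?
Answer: 40280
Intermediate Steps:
j(x, o) = 134 - x
s - j(-37, -216) = 40451 - (134 - 1*(-37)) = 40451 - (134 + 37) = 40451 - 1*171 = 40451 - 171 = 40280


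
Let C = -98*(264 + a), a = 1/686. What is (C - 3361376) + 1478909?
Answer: -13358374/7 ≈ -1.9083e+6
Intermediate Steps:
a = 1/686 ≈ 0.0014577
C = -181105/7 (C = -98*(264 + 1/686) = -98*181105/686 = -181105/7 ≈ -25872.)
(C - 3361376) + 1478909 = (-181105/7 - 3361376) + 1478909 = -23710737/7 + 1478909 = -13358374/7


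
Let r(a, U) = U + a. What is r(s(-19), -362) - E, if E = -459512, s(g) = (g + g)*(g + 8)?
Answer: 459568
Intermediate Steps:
s(g) = 2*g*(8 + g) (s(g) = (2*g)*(8 + g) = 2*g*(8 + g))
r(s(-19), -362) - E = (-362 + 2*(-19)*(8 - 19)) - 1*(-459512) = (-362 + 2*(-19)*(-11)) + 459512 = (-362 + 418) + 459512 = 56 + 459512 = 459568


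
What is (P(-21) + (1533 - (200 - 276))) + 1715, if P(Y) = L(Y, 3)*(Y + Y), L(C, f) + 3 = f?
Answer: 3324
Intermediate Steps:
L(C, f) = -3 + f
P(Y) = 0 (P(Y) = (-3 + 3)*(Y + Y) = 0*(2*Y) = 0)
(P(-21) + (1533 - (200 - 276))) + 1715 = (0 + (1533 - (200 - 276))) + 1715 = (0 + (1533 - 1*(-76))) + 1715 = (0 + (1533 + 76)) + 1715 = (0 + 1609) + 1715 = 1609 + 1715 = 3324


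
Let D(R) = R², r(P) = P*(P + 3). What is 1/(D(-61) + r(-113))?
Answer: 1/16151 ≈ 6.1916e-5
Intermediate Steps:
r(P) = P*(3 + P)
1/(D(-61) + r(-113)) = 1/((-61)² - 113*(3 - 113)) = 1/(3721 - 113*(-110)) = 1/(3721 + 12430) = 1/16151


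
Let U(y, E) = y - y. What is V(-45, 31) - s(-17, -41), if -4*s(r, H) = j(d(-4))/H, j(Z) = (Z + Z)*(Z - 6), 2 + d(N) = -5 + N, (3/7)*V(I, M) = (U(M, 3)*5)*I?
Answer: -187/82 ≈ -2.2805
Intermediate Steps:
U(y, E) = 0
V(I, M) = 0 (V(I, M) = 7*((0*5)*I)/3 = 7*(0*I)/3 = (7/3)*0 = 0)
d(N) = -7 + N (d(N) = -2 + (-5 + N) = -7 + N)
j(Z) = 2*Z*(-6 + Z) (j(Z) = (2*Z)*(-6 + Z) = 2*Z*(-6 + Z))
s(r, H) = -187/(2*H) (s(r, H) = -2*(-7 - 4)*(-6 + (-7 - 4))/(4*H) = -2*(-11)*(-6 - 11)/(4*H) = -2*(-11)*(-17)/(4*H) = -187/(2*H))
V(-45, 31) - s(-17, -41) = 0 - (-187)/(2*(-41)) = 0 - (-187)*(-1)/(2*41) = 0 - 1*187/82 = 0 - 187/82 = -187/82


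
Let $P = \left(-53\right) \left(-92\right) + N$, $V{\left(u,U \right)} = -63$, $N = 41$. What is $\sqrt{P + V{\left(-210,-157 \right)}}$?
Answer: $\sqrt{4854} \approx 69.671$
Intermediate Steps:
$P = 4917$ ($P = \left(-53\right) \left(-92\right) + 41 = 4876 + 41 = 4917$)
$\sqrt{P + V{\left(-210,-157 \right)}} = \sqrt{4917 - 63} = \sqrt{4854}$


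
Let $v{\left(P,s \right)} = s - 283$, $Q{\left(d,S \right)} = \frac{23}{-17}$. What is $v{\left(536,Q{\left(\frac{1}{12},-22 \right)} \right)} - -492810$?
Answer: $\frac{8372936}{17} \approx 4.9253 \cdot 10^{5}$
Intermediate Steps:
$Q{\left(d,S \right)} = - \frac{23}{17}$ ($Q{\left(d,S \right)} = 23 \left(- \frac{1}{17}\right) = - \frac{23}{17}$)
$v{\left(P,s \right)} = -283 + s$ ($v{\left(P,s \right)} = s - 283 = -283 + s$)
$v{\left(536,Q{\left(\frac{1}{12},-22 \right)} \right)} - -492810 = \left(-283 - \frac{23}{17}\right) - -492810 = - \frac{4834}{17} + 492810 = \frac{8372936}{17}$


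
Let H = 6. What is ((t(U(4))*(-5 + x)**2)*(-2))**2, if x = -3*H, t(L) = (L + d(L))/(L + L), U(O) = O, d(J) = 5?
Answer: 22667121/16 ≈ 1.4167e+6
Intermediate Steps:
t(L) = (5 + L)/(2*L) (t(L) = (L + 5)/(L + L) = (5 + L)/((2*L)) = (5 + L)*(1/(2*L)) = (5 + L)/(2*L))
x = -18 (x = -3*6 = -18)
((t(U(4))*(-5 + x)**2)*(-2))**2 = ((((1/2)*(5 + 4)/4)*(-5 - 18)**2)*(-2))**2 = ((((1/2)*(1/4)*9)*(-23)**2)*(-2))**2 = (((9/8)*529)*(-2))**2 = ((4761/8)*(-2))**2 = (-4761/4)**2 = 22667121/16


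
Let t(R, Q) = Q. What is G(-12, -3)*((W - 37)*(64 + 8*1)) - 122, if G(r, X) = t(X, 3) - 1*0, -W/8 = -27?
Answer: 38542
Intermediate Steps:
W = 216 (W = -8*(-27) = 216)
G(r, X) = 3 (G(r, X) = 3 - 1*0 = 3 + 0 = 3)
G(-12, -3)*((W - 37)*(64 + 8*1)) - 122 = 3*((216 - 37)*(64 + 8*1)) - 122 = 3*(179*(64 + 8)) - 122 = 3*(179*72) - 122 = 3*12888 - 122 = 38664 - 122 = 38542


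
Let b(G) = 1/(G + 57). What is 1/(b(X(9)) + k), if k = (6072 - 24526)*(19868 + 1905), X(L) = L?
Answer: -66/26518730171 ≈ -2.4888e-9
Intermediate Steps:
b(G) = 1/(57 + G)
k = -401798942 (k = -18454*21773 = -401798942)
1/(b(X(9)) + k) = 1/(1/(57 + 9) - 401798942) = 1/(1/66 - 401798942) = 1/(-26518730171/66) = -66/26518730171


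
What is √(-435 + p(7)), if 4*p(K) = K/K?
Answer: I*√1739/2 ≈ 20.851*I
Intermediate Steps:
p(K) = ¼ (p(K) = (K/K)/4 = (¼)*1 = ¼)
√(-435 + p(7)) = √(-435 + ¼) = √(-1739/4) = I*√1739/2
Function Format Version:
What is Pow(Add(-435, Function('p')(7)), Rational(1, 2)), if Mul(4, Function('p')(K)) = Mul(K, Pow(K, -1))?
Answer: Mul(Rational(1, 2), I, Pow(1739, Rational(1, 2))) ≈ Mul(20.851, I)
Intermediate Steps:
Function('p')(K) = Rational(1, 4) (Function('p')(K) = Mul(Rational(1, 4), Mul(K, Pow(K, -1))) = Mul(Rational(1, 4), 1) = Rational(1, 4))
Pow(Add(-435, Function('p')(7)), Rational(1, 2)) = Pow(Add(-435, Rational(1, 4)), Rational(1, 2)) = Pow(Rational(-1739, 4), Rational(1, 2)) = Mul(Rational(1, 2), I, Pow(1739, Rational(1, 2)))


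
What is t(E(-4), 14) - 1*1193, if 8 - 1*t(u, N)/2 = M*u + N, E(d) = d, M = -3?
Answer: -1229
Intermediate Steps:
t(u, N) = 16 - 2*N + 6*u (t(u, N) = 16 - 2*(-3*u + N) = 16 - 2*(N - 3*u) = 16 + (-2*N + 6*u) = 16 - 2*N + 6*u)
t(E(-4), 14) - 1*1193 = (16 - 2*14 + 6*(-4)) - 1*1193 = (16 - 28 - 24) - 1193 = -36 - 1193 = -1229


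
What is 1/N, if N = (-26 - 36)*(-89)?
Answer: 1/5518 ≈ 0.00018123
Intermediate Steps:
N = 5518 (N = -62*(-89) = 5518)
1/N = 1/5518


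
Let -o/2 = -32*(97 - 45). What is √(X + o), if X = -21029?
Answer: I*√17701 ≈ 133.05*I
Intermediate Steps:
o = 3328 (o = -(-64)*(97 - 45) = -(-64)*52 = -2*(-1664) = 3328)
√(X + o) = √(-21029 + 3328) = √(-17701) = I*√17701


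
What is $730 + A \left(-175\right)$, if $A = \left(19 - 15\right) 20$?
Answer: $-13270$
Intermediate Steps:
$A = 80$ ($A = 4 \cdot 20 = 80$)
$730 + A \left(-175\right) = 730 + 80 \left(-175\right) = 730 - 14000 = -13270$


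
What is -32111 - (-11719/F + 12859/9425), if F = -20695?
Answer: -1252727832041/39010075 ≈ -32113.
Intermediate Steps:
-32111 - (-11719/F + 12859/9425) = -32111 - (-11719/(-20695) + 12859/9425) = -32111 - (-11719*(-1/20695) + 12859*(1/9425)) = -32111 - (11719/20695 + 12859/9425) = -32111 - 1*75313716/39010075 = -32111 - 75313716/39010075 = -1252727832041/39010075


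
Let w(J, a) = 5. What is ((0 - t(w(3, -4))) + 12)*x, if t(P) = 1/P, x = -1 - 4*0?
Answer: -59/5 ≈ -11.800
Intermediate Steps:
x = -1 (x = -1 + 0 = -1)
t(P) = 1/P
((0 - t(w(3, -4))) + 12)*x = ((0 - 1/5) + 12)*(-1) = (-1/5 + 12)*(-1) = (59/5)*(-1) = -59/5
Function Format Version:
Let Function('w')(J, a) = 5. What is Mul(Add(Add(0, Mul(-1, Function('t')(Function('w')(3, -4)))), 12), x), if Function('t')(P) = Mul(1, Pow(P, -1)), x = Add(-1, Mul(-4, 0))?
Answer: Rational(-59, 5) ≈ -11.800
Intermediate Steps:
x = -1 (x = Add(-1, 0) = -1)
Function('t')(P) = Pow(P, -1)
Mul(Add(Add(0, Mul(-1, Function('t')(Function('w')(3, -4)))), 12), x) = Mul(Add(Add(0, Mul(-1, Pow(5, -1))), 12), -1) = Mul(Add(Add(0, Mul(-1, Rational(1, 5))), 12), -1) = Mul(Add(Add(0, Rational(-1, 5)), 12), -1) = Mul(Add(Rational(-1, 5), 12), -1) = Mul(Rational(59, 5), -1) = Rational(-59, 5)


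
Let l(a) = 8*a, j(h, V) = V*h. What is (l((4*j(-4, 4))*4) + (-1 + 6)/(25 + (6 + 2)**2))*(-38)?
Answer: 6926146/89 ≈ 77822.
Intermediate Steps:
(l((4*j(-4, 4))*4) + (-1 + 6)/(25 + (6 + 2)**2))*(-38) = (8*((4*(4*(-4)))*4) + (-1 + 6)/(25 + (6 + 2)**2))*(-38) = (8*((4*(-16))*4) + 5/(25 + 8**2))*(-38) = (8*(-64*4) + 5/(25 + 64))*(-38) = (8*(-256) + 5/89)*(-38) = (-2048 + 5*(1/89))*(-38) = (-2048 + 5/89)*(-38) = -182267/89*(-38) = 6926146/89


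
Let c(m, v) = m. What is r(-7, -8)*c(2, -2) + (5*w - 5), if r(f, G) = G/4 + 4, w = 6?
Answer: 29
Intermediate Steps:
r(f, G) = 4 + G/4 (r(f, G) = G/4 + 4 = 4 + G/4)
r(-7, -8)*c(2, -2) + (5*w - 5) = (4 + (¼)*(-8))*2 + (5*6 - 5) = (4 - 2)*2 + (30 - 5) = 2*2 + 25 = 4 + 25 = 29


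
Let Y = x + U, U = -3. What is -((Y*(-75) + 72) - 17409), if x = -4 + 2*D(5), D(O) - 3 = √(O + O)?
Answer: 17262 + 150*√10 ≈ 17736.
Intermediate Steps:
D(O) = 3 + √2*√O (D(O) = 3 + √(O + O) = 3 + √(2*O) = 3 + √2*√O)
x = 2 + 2*√10 (x = -4 + 2*(3 + √2*√5) = -4 + 2*(3 + √10) = -4 + (6 + 2*√10) = 2 + 2*√10 ≈ 8.3246)
Y = -1 + 2*√10 (Y = (2 + 2*√10) - 3 = -1 + 2*√10 ≈ 5.3246)
-((Y*(-75) + 72) - 17409) = -(((-1 + 2*√10)*(-75) + 72) - 17409) = -(((75 - 150*√10) + 72) - 17409) = -((147 - 150*√10) - 17409) = -(-17262 - 150*√10) = 17262 + 150*√10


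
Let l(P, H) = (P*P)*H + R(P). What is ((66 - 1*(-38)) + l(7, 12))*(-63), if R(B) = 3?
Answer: -43785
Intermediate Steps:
l(P, H) = 3 + H*P² (l(P, H) = (P*P)*H + 3 = P²*H + 3 = H*P² + 3 = 3 + H*P²)
((66 - 1*(-38)) + l(7, 12))*(-63) = ((66 - 1*(-38)) + (3 + 12*7²))*(-63) = ((66 + 38) + (3 + 12*49))*(-63) = (104 + (3 + 588))*(-63) = (104 + 591)*(-63) = 695*(-63) = -43785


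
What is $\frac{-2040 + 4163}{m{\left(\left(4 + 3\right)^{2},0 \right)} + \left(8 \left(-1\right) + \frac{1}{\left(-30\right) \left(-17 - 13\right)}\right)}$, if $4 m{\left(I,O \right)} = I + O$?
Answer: $\frac{955350}{1913} \approx 499.4$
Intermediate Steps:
$m{\left(I,O \right)} = \frac{I}{4} + \frac{O}{4}$ ($m{\left(I,O \right)} = \frac{I + O}{4} = \frac{I}{4} + \frac{O}{4}$)
$\frac{-2040 + 4163}{m{\left(\left(4 + 3\right)^{2},0 \right)} + \left(8 \left(-1\right) + \frac{1}{\left(-30\right) \left(-17 - 13\right)}\right)} = \frac{-2040 + 4163}{\left(\frac{\left(4 + 3\right)^{2}}{4} + \frac{1}{4} \cdot 0\right) + \left(8 \left(-1\right) + \frac{1}{\left(-30\right) \left(-17 - 13\right)}\right)} = \frac{2123}{\left(\frac{7^{2}}{4} + 0\right) - \left(8 + \frac{1}{30 \left(-30\right)}\right)} = \frac{2123}{\left(\frac{1}{4} \cdot 49 + 0\right) - \frac{7199}{900}} = \frac{2123}{\left(\frac{49}{4} + 0\right) + \left(-8 + \frac{1}{900}\right)} = \frac{2123}{\frac{49}{4} - \frac{7199}{900}} = \frac{2123}{\frac{1913}{450}} = 2123 \cdot \frac{450}{1913} = \frac{955350}{1913}$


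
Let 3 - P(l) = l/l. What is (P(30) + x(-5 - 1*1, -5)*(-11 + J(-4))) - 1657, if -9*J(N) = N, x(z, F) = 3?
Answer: -5060/3 ≈ -1686.7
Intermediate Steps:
J(N) = -N/9
P(l) = 2 (P(l) = 3 - l/l = 3 - 1*1 = 3 - 1 = 2)
(P(30) + x(-5 - 1*1, -5)*(-11 + J(-4))) - 1657 = (2 + 3*(-11 - 1/9*(-4))) - 1657 = (2 + 3*(-11 + 4/9)) - 1657 = (2 + 3*(-95/9)) - 1657 = (2 - 95/3) - 1657 = -89/3 - 1657 = -5060/3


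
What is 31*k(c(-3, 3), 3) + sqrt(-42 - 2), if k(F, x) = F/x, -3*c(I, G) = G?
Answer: -31/3 + 2*I*sqrt(11) ≈ -10.333 + 6.6332*I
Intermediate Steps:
c(I, G) = -G/3
31*k(c(-3, 3), 3) + sqrt(-42 - 2) = 31*(-1/3*3/3) + sqrt(-42 - 2) = 31*(-1*1/3) + sqrt(-44) = 31*(-1/3) + 2*I*sqrt(11) = -31/3 + 2*I*sqrt(11)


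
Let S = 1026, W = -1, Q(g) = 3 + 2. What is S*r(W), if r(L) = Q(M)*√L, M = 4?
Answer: 5130*I ≈ 5130.0*I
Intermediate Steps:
Q(g) = 5
r(L) = 5*√L
S*r(W) = 1026*(5*√(-1)) = 1026*(5*I) = 5130*I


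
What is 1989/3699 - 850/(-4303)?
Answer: 1300313/1768533 ≈ 0.73525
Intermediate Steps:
1989/3699 - 850/(-4303) = 1989*(1/3699) - 850*(-1/4303) = 221/411 + 850/4303 = 1300313/1768533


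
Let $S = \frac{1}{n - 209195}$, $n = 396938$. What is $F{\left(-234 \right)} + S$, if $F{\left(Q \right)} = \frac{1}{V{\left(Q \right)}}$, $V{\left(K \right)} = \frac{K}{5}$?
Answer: $- \frac{312827}{14643954} \approx -0.021362$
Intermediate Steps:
$V{\left(K \right)} = \frac{K}{5}$ ($V{\left(K \right)} = K \frac{1}{5} = \frac{K}{5}$)
$F{\left(Q \right)} = \frac{5}{Q}$ ($F{\left(Q \right)} = \frac{1}{\frac{1}{5} Q} = \frac{5}{Q}$)
$S = \frac{1}{187743}$ ($S = \frac{1}{396938 - 209195} = \frac{1}{187743} \approx 5.3264 \cdot 10^{-6}$)
$F{\left(-234 \right)} + S = \frac{5}{-234} + \frac{1}{187743} = 5 \left(- \frac{1}{234}\right) + \frac{1}{187743} = - \frac{5}{234} + \frac{1}{187743} = - \frac{312827}{14643954}$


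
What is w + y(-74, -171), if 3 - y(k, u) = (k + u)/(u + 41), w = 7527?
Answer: 195731/26 ≈ 7528.1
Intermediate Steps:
y(k, u) = 3 - (k + u)/(41 + u) (y(k, u) = 3 - (k + u)/(u + 41) = 3 - (k + u)/(41 + u))
w + y(-74, -171) = 7527 + (123 - 1*(-74) + 2*(-171))/(41 - 171) = 7527 + (123 + 74 - 342)/(-130) = 7527 - 1/130*(-145) = 7527 + 29/26 = 195731/26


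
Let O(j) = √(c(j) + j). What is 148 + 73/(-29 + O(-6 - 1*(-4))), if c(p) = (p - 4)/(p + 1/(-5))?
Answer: 1344677/9243 - 146*√22/9243 ≈ 145.41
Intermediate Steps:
c(p) = (-4 + p)/(-⅕ + p) (c(p) = (-4 + p)/(p - ⅕) = (-4 + p)/(-⅕ + p))
O(j) = √(j + 5*(-4 + j)/(-1 + 5*j)) (O(j) = √(5*(-4 + j)/(-1 + 5*j) + j) = √(j + 5*(-4 + j)/(-1 + 5*j)))
148 + 73/(-29 + O(-6 - 1*(-4))) = 148 + 73/(-29 + √((-20 + 4*(-6 - 1*(-4)) + 5*(-6 - 1*(-4))²)/(-1 + 5*(-6 - 1*(-4))))) = 148 + 73/(-29 + √((-20 + 4*(-6 + 4) + 5*(-6 + 4)²)/(-1 + 5*(-6 + 4)))) = 148 + 73/(-29 + √((-20 + 4*(-2) + 5*(-2)²)/(-1 + 5*(-2)))) = 148 + 73/(-29 + √((-20 - 8 + 5*4)/(-1 - 10))) = 148 + 73/(-29 + √((-20 - 8 + 20)/(-11))) = 148 + 73/(-29 + √(-1/11*(-8))) = 148 + 73/(-29 + √(8/11)) = 148 + 73/(-29 + 2*√22/11)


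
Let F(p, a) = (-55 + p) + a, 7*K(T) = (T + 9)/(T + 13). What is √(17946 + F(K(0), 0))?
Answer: √148156190/91 ≈ 133.76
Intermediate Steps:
K(T) = (9 + T)/(7*(13 + T)) (K(T) = ((T + 9)/(T + 13))/7 = ((9 + T)/(13 + T))/7 = (9 + T)/(7*(13 + T)))
F(p, a) = -55 + a + p
√(17946 + F(K(0), 0)) = √(17946 + (-55 + 0 + (9 + 0)/(7*(13 + 0)))) = √(17946 + (-55 + 0 + (⅐)*9/13)) = √(17946 + (-55 + 0 + (⅐)*(1/13)*9)) = √(17946 + (-55 + 0 + 9/91)) = √(17946 - 4996/91) = √(1628090/91) = √148156190/91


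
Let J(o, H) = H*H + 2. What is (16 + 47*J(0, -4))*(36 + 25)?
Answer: 52582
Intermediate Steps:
J(o, H) = 2 + H**2 (J(o, H) = H**2 + 2 = 2 + H**2)
(16 + 47*J(0, -4))*(36 + 25) = (16 + 47*(2 + (-4)**2))*(36 + 25) = (16 + 47*(2 + 16))*61 = (16 + 47*18)*61 = (16 + 846)*61 = 862*61 = 52582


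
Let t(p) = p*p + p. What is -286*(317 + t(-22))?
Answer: -222794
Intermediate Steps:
t(p) = p + p² (t(p) = p² + p = p + p²)
-286*(317 + t(-22)) = -286*(317 - 22*(1 - 22)) = -286*(317 - 22*(-21)) = -286*(317 + 462) = -286*779 = -222794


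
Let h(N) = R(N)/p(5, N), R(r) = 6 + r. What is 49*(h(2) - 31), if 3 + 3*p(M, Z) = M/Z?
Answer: -3871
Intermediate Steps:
p(M, Z) = -1 + M/(3*Z) (p(M, Z) = -1 + (M/Z)/3 = -1 + M/(3*Z))
h(N) = N*(6 + N)/(5/3 - N) (h(N) = (6 + N)/(((-N + (⅓)*5)/N)) = (6 + N)/(((-N + 5/3)/N)) = (6 + N)/(((5/3 - N)/N)) = (6 + N)*(N/(5/3 - N)) = N*(6 + N)/(5/3 - N))
49*(h(2) - 31) = 49*(-3*2*(6 + 2)/(-5 + 3*2) - 31) = 49*(-3*2*8/(-5 + 6) - 31) = 49*(-3*2*8/1 - 31) = 49*(-3*2*1*8 - 31) = 49*(-48 - 31) = 49*(-79) = -3871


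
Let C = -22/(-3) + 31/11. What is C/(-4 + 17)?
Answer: 335/429 ≈ 0.78089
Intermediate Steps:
C = 335/33 (C = -22*(-1/3) + 31*(1/11) = 22/3 + 31/11 = 335/33 ≈ 10.152)
C/(-4 + 17) = 335/(33*(-4 + 17)) = (335/33)/13 = (335/33)*(1/13) = 335/429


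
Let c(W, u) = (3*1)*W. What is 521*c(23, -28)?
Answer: 35949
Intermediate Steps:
c(W, u) = 3*W
521*c(23, -28) = 521*(3*23) = 521*69 = 35949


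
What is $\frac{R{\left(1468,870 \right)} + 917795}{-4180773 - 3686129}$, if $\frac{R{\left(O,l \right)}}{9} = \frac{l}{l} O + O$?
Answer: $- \frac{944219}{7866902} \approx -0.12002$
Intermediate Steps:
$R{\left(O,l \right)} = 18 O$ ($R{\left(O,l \right)} = 9 \left(\frac{l}{l} O + O\right) = 9 \left(1 O + O\right) = 9 \left(O + O\right) = 9 \cdot 2 O = 18 O$)
$\frac{R{\left(1468,870 \right)} + 917795}{-4180773 - 3686129} = \frac{18 \cdot 1468 + 917795}{-4180773 - 3686129} = \frac{26424 + 917795}{-7866902} = 944219 \left(- \frac{1}{7866902}\right) = - \frac{944219}{7866902}$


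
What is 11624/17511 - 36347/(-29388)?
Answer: 108675381/57179252 ≈ 1.9006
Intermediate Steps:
11624/17511 - 36347/(-29388) = 11624*(1/17511) - 36347*(-1/29388) = 11624/17511 + 36347/29388 = 108675381/57179252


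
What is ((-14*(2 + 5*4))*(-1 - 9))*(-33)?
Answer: -101640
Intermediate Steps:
((-14*(2 + 5*4))*(-1 - 9))*(-33) = (-14*(2 + 20)*(-10))*(-33) = (-14*22*(-10))*(-33) = -308*(-10)*(-33) = 3080*(-33) = -101640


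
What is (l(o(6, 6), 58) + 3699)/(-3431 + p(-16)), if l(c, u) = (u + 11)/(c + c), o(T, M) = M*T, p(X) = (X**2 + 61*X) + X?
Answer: -88799/100008 ≈ -0.88792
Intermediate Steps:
p(X) = X**2 + 62*X
l(c, u) = (11 + u)/(2*c) (l(c, u) = (11 + u)/((2*c)) = (11 + u)*(1/(2*c)) = (11 + u)/(2*c))
(l(o(6, 6), 58) + 3699)/(-3431 + p(-16)) = ((11 + 58)/(2*((6*6))) + 3699)/(-3431 - 16*(62 - 16)) = ((1/2)*69/36 + 3699)/(-3431 - 16*46) = ((1/2)*(1/36)*69 + 3699)/(-3431 - 736) = (23/24 + 3699)/(-4167) = (88799/24)*(-1/4167) = -88799/100008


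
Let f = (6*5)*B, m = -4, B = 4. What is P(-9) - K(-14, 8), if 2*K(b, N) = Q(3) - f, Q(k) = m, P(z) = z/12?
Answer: 245/4 ≈ 61.250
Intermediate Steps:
P(z) = z/12 (P(z) = z*(1/12) = z/12)
Q(k) = -4
f = 120 (f = (6*5)*4 = 30*4 = 120)
K(b, N) = -62 (K(b, N) = (-4 - 1*120)/2 = (-4 - 120)/2 = (½)*(-124) = -62)
P(-9) - K(-14, 8) = (1/12)*(-9) - 1*(-62) = -¾ + 62 = 245/4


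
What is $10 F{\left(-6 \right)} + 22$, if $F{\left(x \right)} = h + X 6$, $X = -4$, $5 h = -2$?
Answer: $-222$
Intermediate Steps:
$h = - \frac{2}{5}$ ($h = \frac{1}{5} \left(-2\right) = - \frac{2}{5} \approx -0.4$)
$F{\left(x \right)} = - \frac{122}{5}$ ($F{\left(x \right)} = - \frac{2}{5} - 24 = - \frac{122}{5}$)
$10 F{\left(-6 \right)} + 22 = 10 \left(- \frac{122}{5}\right) + 22 = -244 + 22 = -222$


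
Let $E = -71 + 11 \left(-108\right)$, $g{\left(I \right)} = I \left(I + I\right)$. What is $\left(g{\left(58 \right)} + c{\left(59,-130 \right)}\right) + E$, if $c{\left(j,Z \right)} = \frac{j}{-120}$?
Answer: $\frac{656221}{120} \approx 5468.5$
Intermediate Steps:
$c{\left(j,Z \right)} = - \frac{j}{120}$ ($c{\left(j,Z \right)} = j \left(- \frac{1}{120}\right) = - \frac{j}{120}$)
$g{\left(I \right)} = 2 I^{2}$ ($g{\left(I \right)} = I 2 I = 2 I^{2}$)
$E = -1259$ ($E = -71 - 1188 = -1259$)
$\left(g{\left(58 \right)} + c{\left(59,-130 \right)}\right) + E = \left(2 \cdot 58^{2} - \frac{59}{120}\right) - 1259 = \left(2 \cdot 3364 - \frac{59}{120}\right) - 1259 = \left(6728 - \frac{59}{120}\right) - 1259 = \frac{807301}{120} - 1259 = \frac{656221}{120}$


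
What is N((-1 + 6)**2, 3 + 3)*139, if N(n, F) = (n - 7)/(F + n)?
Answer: 2502/31 ≈ 80.710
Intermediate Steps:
N(n, F) = (-7 + n)/(F + n)
N((-1 + 6)**2, 3 + 3)*139 = ((-7 + (-1 + 6)**2)/((3 + 3) + (-1 + 6)**2))*139 = ((-7 + 5**2)/(6 + 5**2))*139 = ((-7 + 25)/(6 + 25))*139 = (18/31)*139 = 2502/31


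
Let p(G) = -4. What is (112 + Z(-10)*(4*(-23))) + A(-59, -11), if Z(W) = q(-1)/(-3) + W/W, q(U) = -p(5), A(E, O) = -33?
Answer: 329/3 ≈ 109.67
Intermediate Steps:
q(U) = 4 (q(U) = -1*(-4) = 4)
Z(W) = -⅓ (Z(W) = 4/(-3) + W/W = 4*(-⅓) + 1 = -4/3 + 1 = -⅓)
(112 + Z(-10)*(4*(-23))) + A(-59, -11) = (112 - 4*(-23)/3) - 33 = (112 - ⅓*(-92)) - 33 = (112 + 92/3) - 33 = 428/3 - 33 = 329/3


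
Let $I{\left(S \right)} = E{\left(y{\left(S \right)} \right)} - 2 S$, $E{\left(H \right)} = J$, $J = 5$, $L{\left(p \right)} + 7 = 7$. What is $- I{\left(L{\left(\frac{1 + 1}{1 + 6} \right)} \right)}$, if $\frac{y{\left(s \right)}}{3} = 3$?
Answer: $-5$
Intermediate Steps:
$y{\left(s \right)} = 9$ ($y{\left(s \right)} = 3 \cdot 3 = 9$)
$L{\left(p \right)} = 0$ ($L{\left(p \right)} = -7 + 7 = 0$)
$E{\left(H \right)} = 5$
$I{\left(S \right)} = 5 - 2 S$
$- I{\left(L{\left(\frac{1 + 1}{1 + 6} \right)} \right)} = - (5 - 0) = - (5 + 0) = \left(-1\right) 5 = -5$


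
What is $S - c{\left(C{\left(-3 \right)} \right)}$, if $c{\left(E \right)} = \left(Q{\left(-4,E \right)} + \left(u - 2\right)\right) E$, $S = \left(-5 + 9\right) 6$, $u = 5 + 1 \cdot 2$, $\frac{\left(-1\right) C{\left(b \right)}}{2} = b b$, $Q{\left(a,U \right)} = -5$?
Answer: $24$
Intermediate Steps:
$C{\left(b \right)} = - 2 b^{2}$ ($C{\left(b \right)} = - 2 b b = - 2 b^{2}$)
$u = 7$ ($u = 5 + 2 = 7$)
$S = 24$ ($S = 4 \cdot 6 = 24$)
$c{\left(E \right)} = 0$ ($c{\left(E \right)} = \left(-5 + \left(7 - 2\right)\right) E = \left(-5 + 5\right) E = 0 E = 0$)
$S - c{\left(C{\left(-3 \right)} \right)} = 24 - 0 = 24 + 0 = 24$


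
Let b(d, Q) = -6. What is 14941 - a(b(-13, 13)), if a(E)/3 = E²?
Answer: 14833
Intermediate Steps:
a(E) = 3*E²
14941 - a(b(-13, 13)) = 14941 - 3*(-6)² = 14941 - 3*36 = 14941 - 1*108 = 14941 - 108 = 14833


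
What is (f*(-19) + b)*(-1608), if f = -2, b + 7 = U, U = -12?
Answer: -30552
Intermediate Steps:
b = -19 (b = -7 - 12 = -19)
(f*(-19) + b)*(-1608) = (-2*(-19) - 19)*(-1608) = (38 - 19)*(-1608) = 19*(-1608) = -30552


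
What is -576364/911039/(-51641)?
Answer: 576364/47046964999 ≈ 1.2251e-5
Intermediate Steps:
-576364/911039/(-51641) = -576364*1/911039*(-1/51641) = -576364/911039*(-1/51641) = 576364/47046964999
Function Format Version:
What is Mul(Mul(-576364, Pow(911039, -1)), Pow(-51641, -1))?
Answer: Rational(576364, 47046964999) ≈ 1.2251e-5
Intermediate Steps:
Mul(Mul(-576364, Pow(911039, -1)), Pow(-51641, -1)) = Mul(Mul(-576364, Rational(1, 911039)), Rational(-1, 51641)) = Mul(Rational(-576364, 911039), Rational(-1, 51641)) = Rational(576364, 47046964999)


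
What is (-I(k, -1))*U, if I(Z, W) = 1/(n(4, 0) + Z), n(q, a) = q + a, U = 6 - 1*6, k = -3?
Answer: 0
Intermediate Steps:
U = 0 (U = 6 - 6 = 0)
n(q, a) = a + q
I(Z, W) = 1/(4 + Z) (I(Z, W) = 1/((0 + 4) + Z) = 1/(4 + Z))
(-I(k, -1))*U = -1/(4 - 3)*0 = -1/1*0 = -1*1*0 = -1*0 = 0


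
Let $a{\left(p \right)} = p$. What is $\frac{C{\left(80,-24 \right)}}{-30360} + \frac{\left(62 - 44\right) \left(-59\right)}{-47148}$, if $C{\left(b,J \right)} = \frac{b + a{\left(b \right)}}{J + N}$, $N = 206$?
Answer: $\frac{12209497}{542744202} \approx 0.022496$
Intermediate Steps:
$C{\left(b,J \right)} = \frac{2 b}{206 + J}$ ($C{\left(b,J \right)} = \frac{b + b}{J + 206} = \frac{2 b}{206 + J}$)
$\frac{C{\left(80,-24 \right)}}{-30360} + \frac{\left(62 - 44\right) \left(-59\right)}{-47148} = \frac{2 \cdot 80 \frac{1}{206 - 24}}{-30360} + \frac{\left(62 - 44\right) \left(-59\right)}{-47148} = 2 \cdot 80 \cdot \frac{1}{182} \left(- \frac{1}{30360}\right) + 18 \left(-59\right) \left(- \frac{1}{47148}\right) = 2 \cdot 80 \cdot \frac{1}{182} \left(- \frac{1}{30360}\right) - - \frac{177}{7858} = \frac{80}{91} \left(- \frac{1}{30360}\right) + \frac{177}{7858} = - \frac{2}{69069} + \frac{177}{7858} = \frac{12209497}{542744202}$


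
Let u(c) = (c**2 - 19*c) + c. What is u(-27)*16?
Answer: 19440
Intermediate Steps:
u(c) = c**2 - 18*c
u(-27)*16 = -27*(-18 - 27)*16 = -27*(-45)*16 = 1215*16 = 19440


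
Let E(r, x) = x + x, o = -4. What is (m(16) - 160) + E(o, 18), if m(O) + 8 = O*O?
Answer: 124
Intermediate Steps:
E(r, x) = 2*x
m(O) = -8 + O² (m(O) = -8 + O*O = -8 + O²)
(m(16) - 160) + E(o, 18) = ((-8 + 16²) - 160) + 2*18 = ((-8 + 256) - 160) + 36 = (248 - 160) + 36 = 88 + 36 = 124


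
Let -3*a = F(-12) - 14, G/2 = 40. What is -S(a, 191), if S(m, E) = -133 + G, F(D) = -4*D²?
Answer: 53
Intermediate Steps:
G = 80 (G = 2*40 = 80)
a = 590/3 (a = -(-4*(-12)² - 14)/3 = -(-4*144 - 14)/3 = -(-576 - 14)/3 = -⅓*(-590) = 590/3 ≈ 196.67)
S(m, E) = -53 (S(m, E) = -133 + 80 = -53)
-S(a, 191) = -1*(-53) = 53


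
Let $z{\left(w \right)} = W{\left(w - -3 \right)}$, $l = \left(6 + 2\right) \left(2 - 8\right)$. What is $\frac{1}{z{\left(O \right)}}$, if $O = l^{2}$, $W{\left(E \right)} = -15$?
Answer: $- \frac{1}{15} \approx -0.066667$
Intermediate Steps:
$l = -48$ ($l = 8 \left(-6\right) = -48$)
$O = 2304$ ($O = \left(-48\right)^{2} = 2304$)
$z{\left(w \right)} = -15$
$\frac{1}{z{\left(O \right)}} = \frac{1}{-15} = - \frac{1}{15}$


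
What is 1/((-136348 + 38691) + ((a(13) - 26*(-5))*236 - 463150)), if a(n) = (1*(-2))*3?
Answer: -1/531543 ≈ -1.8813e-6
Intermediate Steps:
a(n) = -6 (a(n) = -2*3 = -6)
1/((-136348 + 38691) + ((a(13) - 26*(-5))*236 - 463150)) = 1/((-136348 + 38691) + ((-6 - 26*(-5))*236 - 463150)) = 1/(-97657 + ((-6 + 130)*236 - 463150)) = 1/(-97657 + (124*236 - 463150)) = 1/(-97657 + (29264 - 463150)) = 1/(-97657 - 433886) = 1/(-531543) = -1/531543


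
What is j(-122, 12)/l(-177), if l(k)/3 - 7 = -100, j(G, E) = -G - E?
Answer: -110/279 ≈ -0.39427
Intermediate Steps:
j(G, E) = -E - G
l(k) = -279 (l(k) = 21 + 3*(-100) = 21 - 300 = -279)
j(-122, 12)/l(-177) = (-1*12 - 1*(-122))/(-279) = (-12 + 122)*(-1/279) = 110*(-1/279) = -110/279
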